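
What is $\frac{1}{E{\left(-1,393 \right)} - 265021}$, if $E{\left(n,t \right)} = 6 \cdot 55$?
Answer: $- \frac{1}{264691} \approx -3.778 \cdot 10^{-6}$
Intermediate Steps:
$E{\left(n,t \right)} = 330$
$\frac{1}{E{\left(-1,393 \right)} - 265021} = \frac{1}{330 - 265021} = \frac{1}{-264691} = - \frac{1}{264691}$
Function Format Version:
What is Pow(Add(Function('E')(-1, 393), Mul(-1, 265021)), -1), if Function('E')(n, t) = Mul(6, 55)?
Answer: Rational(-1, 264691) ≈ -3.7780e-6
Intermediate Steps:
Function('E')(n, t) = 330
Pow(Add(Function('E')(-1, 393), Mul(-1, 265021)), -1) = Pow(Add(330, Mul(-1, 265021)), -1) = Pow(Add(330, -265021), -1) = Pow(-264691, -1) = Rational(-1, 264691)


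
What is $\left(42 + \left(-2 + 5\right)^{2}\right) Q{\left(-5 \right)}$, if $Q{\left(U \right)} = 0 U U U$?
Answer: $0$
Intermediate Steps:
$Q{\left(U \right)} = 0$ ($Q{\left(U \right)} = 0 U U = 0 U = 0$)
$\left(42 + \left(-2 + 5\right)^{2}\right) Q{\left(-5 \right)} = \left(42 + \left(-2 + 5\right)^{2}\right) 0 = \left(42 + 3^{2}\right) 0 = \left(42 + 9\right) 0 = 51 \cdot 0 = 0$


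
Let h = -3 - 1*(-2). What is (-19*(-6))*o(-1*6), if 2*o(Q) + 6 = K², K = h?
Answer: -285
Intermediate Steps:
h = -1 (h = -3 + 2 = -1)
K = -1
o(Q) = -5/2 (o(Q) = -3 + (½)*(-1)² = -3 + (½)*1 = -3 + ½ = -5/2)
(-19*(-6))*o(-1*6) = -19*(-6)*(-5/2) = 114*(-5/2) = -285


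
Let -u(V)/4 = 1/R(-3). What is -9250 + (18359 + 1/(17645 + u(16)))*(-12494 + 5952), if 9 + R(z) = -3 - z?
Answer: -19075156969730/158809 ≈ -1.2011e+8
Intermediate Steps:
R(z) = -12 - z (R(z) = -9 + (-3 - z) = -12 - z)
u(V) = 4/9 (u(V) = -4/(-12 - 1*(-3)) = -4/(-12 + 3) = -4/(-9) = -4*(-⅑) = 4/9)
-9250 + (18359 + 1/(17645 + u(16)))*(-12494 + 5952) = -9250 + (18359 + 1/(17645 + 4/9))*(-12494 + 5952) = -9250 + (18359 + 1/(158809/9))*(-6542) = -9250 + (18359 + 9/158809)*(-6542) = -9250 + (2915574440/158809)*(-6542) = -9250 - 19073687986480/158809 = -19075156969730/158809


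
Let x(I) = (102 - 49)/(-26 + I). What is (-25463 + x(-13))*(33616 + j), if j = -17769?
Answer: -1210601090/3 ≈ -4.0353e+8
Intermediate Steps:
x(I) = 53/(-26 + I)
(-25463 + x(-13))*(33616 + j) = (-25463 + 53/(-26 - 13))*(33616 - 17769) = (-25463 + 53/(-39))*15847 = (-25463 + 53*(-1/39))*15847 = (-25463 - 53/39)*15847 = -993110/39*15847 = -1210601090/3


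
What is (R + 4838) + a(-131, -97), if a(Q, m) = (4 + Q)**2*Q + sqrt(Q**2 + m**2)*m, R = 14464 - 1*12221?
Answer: -2105818 - 97*sqrt(26570) ≈ -2.1216e+6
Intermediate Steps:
R = 2243 (R = 14464 - 12221 = 2243)
a(Q, m) = Q*(4 + Q)**2 + m*sqrt(Q**2 + m**2)
(R + 4838) + a(-131, -97) = (2243 + 4838) + (-131*(4 - 131)**2 - 97*sqrt((-131)**2 + (-97)**2)) = 7081 + (-131*(-127)**2 - 97*sqrt(17161 + 9409)) = 7081 + (-131*16129 - 97*sqrt(26570)) = 7081 + (-2112899 - 97*sqrt(26570)) = -2105818 - 97*sqrt(26570)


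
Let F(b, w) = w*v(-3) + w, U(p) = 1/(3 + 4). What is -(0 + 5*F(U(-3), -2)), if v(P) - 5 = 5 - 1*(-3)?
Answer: 140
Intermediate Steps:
v(P) = 13 (v(P) = 5 + (5 - 1*(-3)) = 5 + (5 + 3) = 5 + 8 = 13)
U(p) = ⅐ (U(p) = 1/7 = ⅐)
F(b, w) = 14*w (F(b, w) = w*13 + w = 13*w + w = 14*w)
-(0 + 5*F(U(-3), -2)) = -(0 + 5*(14*(-2))) = -(0 + 5*(-28)) = -(0 - 140) = -1*(-140) = 140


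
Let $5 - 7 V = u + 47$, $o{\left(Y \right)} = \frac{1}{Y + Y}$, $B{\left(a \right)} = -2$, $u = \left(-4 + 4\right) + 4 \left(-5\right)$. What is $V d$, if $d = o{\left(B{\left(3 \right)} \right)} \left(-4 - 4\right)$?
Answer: $- \frac{44}{7} \approx -6.2857$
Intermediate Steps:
$u = -20$ ($u = 0 - 20 = -20$)
$o{\left(Y \right)} = \frac{1}{2 Y}$
$V = - \frac{22}{7}$ ($V = \frac{5}{7} - \frac{-20 + 47}{7} = \frac{5}{7} - \frac{27}{7} = - \frac{22}{7} \approx -3.1429$)
$d = 2$ ($d = \frac{1}{2 \left(-2\right)} \left(-4 - 4\right) = \frac{1}{2} \left(- \frac{1}{2}\right) \left(-8\right) = \left(- \frac{1}{4}\right) \left(-8\right) = 2$)
$V d = \left(- \frac{22}{7}\right) 2 = - \frac{44}{7}$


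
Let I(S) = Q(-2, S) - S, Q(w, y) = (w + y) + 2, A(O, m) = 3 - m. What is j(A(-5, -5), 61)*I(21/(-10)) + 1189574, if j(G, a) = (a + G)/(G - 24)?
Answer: 1189574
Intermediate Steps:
Q(w, y) = 2 + w + y
j(G, a) = (G + a)/(-24 + G)
I(S) = 0 (I(S) = (2 - 2 + S) - S = S - S = 0)
j(A(-5, -5), 61)*I(21/(-10)) + 1189574 = (((3 - 1*(-5)) + 61)/(-24 + (3 - 1*(-5))))*0 + 1189574 = (((3 + 5) + 61)/(-24 + (3 + 5)))*0 + 1189574 = ((8 + 61)/(-24 + 8))*0 + 1189574 = (69/(-16))*0 + 1189574 = -1/16*69*0 + 1189574 = -69/16*0 + 1189574 = 0 + 1189574 = 1189574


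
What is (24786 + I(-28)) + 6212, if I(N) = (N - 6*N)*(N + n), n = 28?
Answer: 30998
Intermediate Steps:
I(N) = -5*N*(28 + N) (I(N) = (N - 6*N)*(N + 28) = (-5*N)*(28 + N) = -5*N*(28 + N))
(24786 + I(-28)) + 6212 = (24786 - 5*(-28)*(28 - 28)) + 6212 = (24786 - 5*(-28)*0) + 6212 = (24786 + 0) + 6212 = 24786 + 6212 = 30998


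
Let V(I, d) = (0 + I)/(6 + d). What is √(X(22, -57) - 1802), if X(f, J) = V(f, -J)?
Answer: 4*I*√49658/21 ≈ 42.446*I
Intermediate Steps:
V(I, d) = I/(6 + d)
X(f, J) = f/(6 - J)
√(X(22, -57) - 1802) = √(-1*22/(-6 - 57) - 1802) = √(-1*22/(-63) - 1802) = √(-1*22*(-1/63) - 1802) = √(22/63 - 1802) = √(-113504/63) = 4*I*√49658/21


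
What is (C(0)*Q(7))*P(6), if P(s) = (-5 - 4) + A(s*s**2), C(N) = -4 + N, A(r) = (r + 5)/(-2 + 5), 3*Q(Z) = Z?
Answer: -5432/9 ≈ -603.56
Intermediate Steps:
Q(Z) = Z/3
A(r) = 5/3 + r/3 (A(r) = (5 + r)/3 = (5 + r)*(1/3) = 5/3 + r/3)
P(s) = -22/3 + s**3/3 (P(s) = (-5 - 4) + (5/3 + (s*s**2)/3) = -9 + (5/3 + s**3/3) = -22/3 + s**3/3)
(C(0)*Q(7))*P(6) = ((-4 + 0)*((1/3)*7))*(-22/3 + (1/3)*6**3) = (-4*7/3)*(-22/3 + (1/3)*216) = -28*(-22/3 + 72)/3 = -28/3*194/3 = -5432/9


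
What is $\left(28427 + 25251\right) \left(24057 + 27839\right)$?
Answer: $2785673488$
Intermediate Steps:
$\left(28427 + 25251\right) \left(24057 + 27839\right) = 53678 \cdot 51896 = 2785673488$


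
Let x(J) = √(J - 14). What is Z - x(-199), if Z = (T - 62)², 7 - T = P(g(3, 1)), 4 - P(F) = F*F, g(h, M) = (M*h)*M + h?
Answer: 529 - I*√213 ≈ 529.0 - 14.595*I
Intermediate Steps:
g(h, M) = h + h*M² (g(h, M) = h*M² + h = h + h*M²)
x(J) = √(-14 + J)
P(F) = 4 - F² (P(F) = 4 - F*F = 4 - F²)
T = 39 (T = 7 - (4 - (3*(1 + 1²))²) = 7 - (4 - (3*(1 + 1))²) = 7 - (4 - (3*2)²) = 7 - (4 - 1*6²) = 7 - (4 - 1*36) = 7 - (4 - 36) = 7 - 1*(-32) = 7 + 32 = 39)
Z = 529 (Z = (39 - 62)² = (-23)² = 529)
Z - x(-199) = 529 - √(-14 - 199) = 529 - √(-213) = 529 - I*√213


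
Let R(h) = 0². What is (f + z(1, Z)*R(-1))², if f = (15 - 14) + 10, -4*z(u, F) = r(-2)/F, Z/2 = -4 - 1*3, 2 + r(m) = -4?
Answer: 121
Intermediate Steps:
r(m) = -6 (r(m) = -2 - 4 = -6)
R(h) = 0
Z = -14 (Z = 2*(-4 - 1*3) = 2*(-4 - 3) = 2*(-7) = -14)
z(u, F) = 3/(2*F) (z(u, F) = -(-3)/(2*F) = 3/(2*F))
f = 11 (f = 1 + 10 = 11)
(f + z(1, Z)*R(-1))² = (11 + ((3/2)/(-14))*0)² = (11 + ((3/2)*(-1/14))*0)² = (11 - 3/28*0)² = (11 + 0)² = 11² = 121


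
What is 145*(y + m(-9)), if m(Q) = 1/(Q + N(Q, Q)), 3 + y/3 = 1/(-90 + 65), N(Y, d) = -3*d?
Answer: -118291/90 ≈ -1314.3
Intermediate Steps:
y = -228/25 (y = -9 + 3/(-90 + 65) = -9 + 3/(-25) = -9 + 3*(-1/25) = -9 - 3/25 = -228/25 ≈ -9.1200)
m(Q) = -1/(2*Q) (m(Q) = 1/(Q - 3*Q) = 1/(-2*Q) = -1/(2*Q))
145*(y + m(-9)) = 145*(-228/25 - ½/(-9)) = 145*(-228/25 - ½*(-⅑)) = 145*(-228/25 + 1/18) = 145*(-4079/450) = -118291/90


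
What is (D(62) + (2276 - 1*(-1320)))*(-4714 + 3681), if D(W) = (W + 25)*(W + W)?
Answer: -14858672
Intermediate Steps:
D(W) = 2*W*(25 + W) (D(W) = (25 + W)*(2*W) = 2*W*(25 + W))
(D(62) + (2276 - 1*(-1320)))*(-4714 + 3681) = (2*62*(25 + 62) + (2276 - 1*(-1320)))*(-4714 + 3681) = (2*62*87 + (2276 + 1320))*(-1033) = (10788 + 3596)*(-1033) = 14384*(-1033) = -14858672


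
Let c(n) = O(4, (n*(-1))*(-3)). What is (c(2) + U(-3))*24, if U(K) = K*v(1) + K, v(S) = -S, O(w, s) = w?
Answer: 96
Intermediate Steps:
c(n) = 4
U(K) = 0 (U(K) = K*(-1*1) + K = K*(-1) + K = -K + K = 0)
(c(2) + U(-3))*24 = (4 + 0)*24 = 4*24 = 96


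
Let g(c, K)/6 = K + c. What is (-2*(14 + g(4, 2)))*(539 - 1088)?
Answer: 54900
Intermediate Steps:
g(c, K) = 6*K + 6*c (g(c, K) = 6*(K + c) = 6*K + 6*c)
(-2*(14 + g(4, 2)))*(539 - 1088) = (-2*(14 + (6*2 + 6*4)))*(539 - 1088) = -2*(14 + (12 + 24))*(-549) = -2*(14 + 36)*(-549) = -2*50*(-549) = -100*(-549) = 54900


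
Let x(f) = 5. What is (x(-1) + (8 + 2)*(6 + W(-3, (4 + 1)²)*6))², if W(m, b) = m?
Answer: 13225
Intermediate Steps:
(x(-1) + (8 + 2)*(6 + W(-3, (4 + 1)²)*6))² = (5 + (8 + 2)*(6 - 3*6))² = (5 + 10*(6 - 18))² = (5 + 10*(-12))² = (5 - 120)² = (-115)² = 13225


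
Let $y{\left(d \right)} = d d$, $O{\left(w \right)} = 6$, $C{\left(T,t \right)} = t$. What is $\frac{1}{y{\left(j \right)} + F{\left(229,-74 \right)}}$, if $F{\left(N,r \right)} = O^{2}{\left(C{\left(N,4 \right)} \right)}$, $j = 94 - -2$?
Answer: $\frac{1}{9252} \approx 0.00010808$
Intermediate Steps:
$j = 96$ ($j = 94 + 2 = 96$)
$F{\left(N,r \right)} = 36$ ($F{\left(N,r \right)} = 6^{2} = 36$)
$y{\left(d \right)} = d^{2}$
$\frac{1}{y{\left(j \right)} + F{\left(229,-74 \right)}} = \frac{1}{96^{2} + 36} = \frac{1}{9216 + 36} = \frac{1}{9252}$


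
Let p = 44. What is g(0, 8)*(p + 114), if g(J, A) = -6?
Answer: -948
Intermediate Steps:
g(0, 8)*(p + 114) = -6*(44 + 114) = -6*158 = -948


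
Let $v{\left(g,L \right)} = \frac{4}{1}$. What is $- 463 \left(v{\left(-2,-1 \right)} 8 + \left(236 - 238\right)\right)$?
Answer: $-13890$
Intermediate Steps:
$v{\left(g,L \right)} = 4$ ($v{\left(g,L \right)} = 4 \cdot 1 = 4$)
$- 463 \left(v{\left(-2,-1 \right)} 8 + \left(236 - 238\right)\right) = - 463 \left(4 \cdot 8 + \left(236 - 238\right)\right) = - 463 \left(32 - 2\right) = \left(-463\right) 30 = -13890$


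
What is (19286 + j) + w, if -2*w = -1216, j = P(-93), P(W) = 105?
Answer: 19999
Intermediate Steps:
j = 105
w = 608 (w = -1/2*(-1216) = 608)
(19286 + j) + w = (19286 + 105) + 608 = 19391 + 608 = 19999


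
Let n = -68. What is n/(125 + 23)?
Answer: -17/37 ≈ -0.45946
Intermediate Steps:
n/(125 + 23) = -68/(125 + 23) = -68/148 = (1/148)*(-68) = -17/37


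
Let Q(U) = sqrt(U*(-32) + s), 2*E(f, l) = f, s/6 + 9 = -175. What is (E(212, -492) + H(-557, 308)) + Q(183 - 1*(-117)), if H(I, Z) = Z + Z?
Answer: 722 + 4*I*sqrt(669) ≈ 722.0 + 103.46*I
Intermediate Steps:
H(I, Z) = 2*Z
s = -1104 (s = -54 + 6*(-175) = -54 - 1050 = -1104)
E(f, l) = f/2
Q(U) = sqrt(-1104 - 32*U) (Q(U) = sqrt(U*(-32) - 1104) = sqrt(-32*U - 1104) = sqrt(-1104 - 32*U))
(E(212, -492) + H(-557, 308)) + Q(183 - 1*(-117)) = ((1/2)*212 + 2*308) + 4*sqrt(-69 - 2*(183 - 1*(-117))) = (106 + 616) + 4*sqrt(-69 - 2*(183 + 117)) = 722 + 4*sqrt(-69 - 2*300) = 722 + 4*sqrt(-69 - 600) = 722 + 4*sqrt(-669) = 722 + 4*(I*sqrt(669)) = 722 + 4*I*sqrt(669)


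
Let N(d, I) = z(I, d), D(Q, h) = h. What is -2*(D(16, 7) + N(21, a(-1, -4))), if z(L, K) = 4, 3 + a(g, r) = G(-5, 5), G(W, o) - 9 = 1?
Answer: -22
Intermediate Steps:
G(W, o) = 10 (G(W, o) = 9 + 1 = 10)
a(g, r) = 7 (a(g, r) = -3 + 10 = 7)
N(d, I) = 4
-2*(D(16, 7) + N(21, a(-1, -4))) = -2*(7 + 4) = -2*11 = -22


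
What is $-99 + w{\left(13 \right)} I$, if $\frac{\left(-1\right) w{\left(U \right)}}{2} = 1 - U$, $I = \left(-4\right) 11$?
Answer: $-1155$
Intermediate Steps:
$I = -44$
$w{\left(U \right)} = -2 + 2 U$ ($w{\left(U \right)} = - 2 \left(1 - U\right) = -2 + 2 U$)
$-99 + w{\left(13 \right)} I = -99 + \left(-2 + 2 \cdot 13\right) \left(-44\right) = -99 + \left(-2 + 26\right) \left(-44\right) = -99 + 24 \left(-44\right) = -99 - 1056 = -1155$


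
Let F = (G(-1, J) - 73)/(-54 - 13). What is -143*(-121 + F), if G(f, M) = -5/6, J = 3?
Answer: 6892457/402 ≈ 17145.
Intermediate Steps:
G(f, M) = -⅚ (G(f, M) = -5*⅙ = -⅚)
F = 443/402 (F = (-⅚ - 73)/(-54 - 13) = -443/6/(-67) = -443/6*(-1/67) = 443/402 ≈ 1.1020)
-143*(-121 + F) = -143*(-121 + 443/402) = -143*(-48199/402) = 6892457/402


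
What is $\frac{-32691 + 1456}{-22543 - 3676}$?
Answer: $\frac{31235}{26219} \approx 1.1913$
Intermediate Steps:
$\frac{-32691 + 1456}{-22543 - 3676} = - \frac{31235}{-26219} = \left(-31235\right) \left(- \frac{1}{26219}\right) = \frac{31235}{26219}$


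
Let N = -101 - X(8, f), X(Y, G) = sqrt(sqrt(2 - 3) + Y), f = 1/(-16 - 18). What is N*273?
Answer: -27573 - 273*sqrt(8 + I) ≈ -28347.0 - 48.166*I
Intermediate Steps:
f = -1/34 (f = 1/(-34) = -1/34 ≈ -0.029412)
X(Y, G) = sqrt(I + Y) (X(Y, G) = sqrt(sqrt(-1) + Y) = sqrt(I + Y))
N = -101 - sqrt(8 + I) (N = -101 - sqrt(I + 8) = -101 - sqrt(8 + I) ≈ -103.83 - 0.17643*I)
N*273 = (-101 - sqrt(8 + I))*273 = -27573 - 273*sqrt(8 + I)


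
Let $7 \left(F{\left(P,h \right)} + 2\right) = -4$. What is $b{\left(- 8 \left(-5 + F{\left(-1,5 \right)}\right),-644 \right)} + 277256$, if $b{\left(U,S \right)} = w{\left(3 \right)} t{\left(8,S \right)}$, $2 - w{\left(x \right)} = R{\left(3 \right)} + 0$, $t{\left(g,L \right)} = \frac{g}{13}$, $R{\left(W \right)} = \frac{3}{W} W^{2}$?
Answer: $\frac{3604272}{13} \approx 2.7725 \cdot 10^{5}$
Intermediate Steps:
$F{\left(P,h \right)} = - \frac{18}{7}$ ($F{\left(P,h \right)} = -2 + \frac{1}{7} \left(-4\right) = -2 - \frac{4}{7} = - \frac{18}{7}$)
$R{\left(W \right)} = 3 W$
$t{\left(g,L \right)} = \frac{g}{13}$ ($t{\left(g,L \right)} = g \frac{1}{13} = \frac{g}{13}$)
$w{\left(x \right)} = -7$ ($w{\left(x \right)} = 2 - \left(3 \cdot 3 + 0\right) = 2 - \left(9 + 0\right) = 2 - 9 = -7$)
$b{\left(U,S \right)} = - \frac{56}{13}$ ($b{\left(U,S \right)} = - 7 \cdot \frac{1}{13} \cdot 8 = \left(-7\right) \frac{8}{13} = - \frac{56}{13}$)
$b{\left(- 8 \left(-5 + F{\left(-1,5 \right)}\right),-644 \right)} + 277256 = - \frac{56}{13} + 277256 = \frac{3604272}{13}$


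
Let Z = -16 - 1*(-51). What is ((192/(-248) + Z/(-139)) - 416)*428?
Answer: -769101020/4309 ≈ -1.7849e+5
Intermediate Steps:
Z = 35 (Z = -16 + 51 = 35)
((192/(-248) + Z/(-139)) - 416)*428 = ((192/(-248) + 35/(-139)) - 416)*428 = ((192*(-1/248) + 35*(-1/139)) - 416)*428 = ((-24/31 - 35/139) - 416)*428 = (-4421/4309 - 416)*428 = -1796965/4309*428 = -769101020/4309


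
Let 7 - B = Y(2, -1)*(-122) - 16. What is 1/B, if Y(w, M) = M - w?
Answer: -1/343 ≈ -0.0029155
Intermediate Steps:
B = -343 (B = 7 - ((-1 - 1*2)*(-122) - 16) = 7 - ((-1 - 2)*(-122) - 16) = 7 - (-3*(-122) - 16) = 7 - (366 - 16) = 7 - 1*350 = 7 - 350 = -343)
1/B = 1/(-343) = -1/343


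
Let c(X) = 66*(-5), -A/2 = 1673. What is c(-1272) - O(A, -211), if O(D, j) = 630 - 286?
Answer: -674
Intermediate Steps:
A = -3346 (A = -2*1673 = -3346)
O(D, j) = 344
c(X) = -330
c(-1272) - O(A, -211) = -330 - 1*344 = -330 - 344 = -674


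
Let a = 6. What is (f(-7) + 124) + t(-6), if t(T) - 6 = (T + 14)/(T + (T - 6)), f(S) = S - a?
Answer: 1049/9 ≈ 116.56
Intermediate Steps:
f(S) = -6 + S (f(S) = S - 1*6 = S - 6 = -6 + S)
t(T) = 6 + (14 + T)/(-6 + 2*T) (t(T) = 6 + (T + 14)/(T + (T - 6)) = 6 + (14 + T)/(T + (-6 + T)) = 6 + (14 + T)/(-6 + 2*T))
(f(-7) + 124) + t(-6) = ((-6 - 7) + 124) + (-22 + 13*(-6))/(2*(-3 - 6)) = (-13 + 124) + (½)*(-22 - 78)/(-9) = 111 + (½)*(-⅑)*(-100) = 111 + 50/9 = 1049/9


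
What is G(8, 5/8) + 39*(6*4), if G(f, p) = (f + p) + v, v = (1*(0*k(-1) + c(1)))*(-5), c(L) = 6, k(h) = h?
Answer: 7317/8 ≈ 914.63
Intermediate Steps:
v = -30 (v = (1*(0*(-1) + 6))*(-5) = (1*(0 + 6))*(-5) = (1*6)*(-5) = 6*(-5) = -30)
G(f, p) = -30 + f + p (G(f, p) = (f + p) - 30 = -30 + f + p)
G(8, 5/8) + 39*(6*4) = (-30 + 8 + 5/8) + 39*(6*4) = (-30 + 8 + 5*(⅛)) + 39*24 = (-30 + 8 + 5/8) + 936 = -171/8 + 936 = 7317/8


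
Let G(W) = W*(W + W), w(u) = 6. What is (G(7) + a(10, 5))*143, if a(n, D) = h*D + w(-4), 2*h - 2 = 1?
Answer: 31889/2 ≈ 15945.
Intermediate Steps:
h = 3/2 (h = 1 + (½)*1 = 1 + ½ = 3/2 ≈ 1.5000)
G(W) = 2*W² (G(W) = W*(2*W) = 2*W²)
a(n, D) = 6 + 3*D/2 (a(n, D) = 3*D/2 + 6 = 6 + 3*D/2)
(G(7) + a(10, 5))*143 = (2*7² + (6 + (3/2)*5))*143 = (2*49 + (6 + 15/2))*143 = (98 + 27/2)*143 = (223/2)*143 = 31889/2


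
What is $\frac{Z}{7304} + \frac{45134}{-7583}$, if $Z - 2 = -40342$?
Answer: $- \frac{158889239}{13846558} \approx -11.475$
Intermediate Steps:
$Z = -40340$ ($Z = 2 - 40342 = -40340$)
$\frac{Z}{7304} + \frac{45134}{-7583} = - \frac{40340}{7304} + \frac{45134}{-7583} = \left(-40340\right) \frac{1}{7304} + 45134 \left(- \frac{1}{7583}\right) = - \frac{10085}{1826} - \frac{45134}{7583} = - \frac{158889239}{13846558}$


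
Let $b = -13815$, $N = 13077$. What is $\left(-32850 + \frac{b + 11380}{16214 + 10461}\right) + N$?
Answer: $- \frac{105489442}{5335} \approx -19773.0$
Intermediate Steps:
$\left(-32850 + \frac{b + 11380}{16214 + 10461}\right) + N = \left(-32850 + \frac{-13815 + 11380}{16214 + 10461}\right) + 13077 = \left(-32850 - \frac{2435}{26675}\right) + 13077 = \left(-32850 - \frac{487}{5335}\right) + 13077 = - \frac{175255237}{5335} + 13077 = - \frac{105489442}{5335}$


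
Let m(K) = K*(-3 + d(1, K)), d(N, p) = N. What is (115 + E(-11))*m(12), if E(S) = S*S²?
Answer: 29184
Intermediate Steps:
E(S) = S³
m(K) = -2*K (m(K) = K*(-3 + 1) = K*(-2) = -2*K)
(115 + E(-11))*m(12) = (115 + (-11)³)*(-2*12) = (115 - 1331)*(-24) = -1216*(-24) = 29184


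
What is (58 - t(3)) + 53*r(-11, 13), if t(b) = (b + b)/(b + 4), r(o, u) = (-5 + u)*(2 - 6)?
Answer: -11472/7 ≈ -1638.9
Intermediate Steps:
r(o, u) = 20 - 4*u (r(o, u) = (-5 + u)*(-4) = 20 - 4*u)
t(b) = 2*b/(4 + b) (t(b) = (2*b)/(4 + b) = 2*b/(4 + b))
(58 - t(3)) + 53*r(-11, 13) = (58 - 2*3/(4 + 3)) + 53*(20 - 4*13) = (58 - 2*3/7) + 53*(20 - 52) = (58 - 2*3/7) + 53*(-32) = (58 - 1*6/7) - 1696 = (58 - 6/7) - 1696 = 400/7 - 1696 = -11472/7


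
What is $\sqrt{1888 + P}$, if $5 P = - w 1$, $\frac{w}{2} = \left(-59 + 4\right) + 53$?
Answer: $\frac{2 \sqrt{11805}}{5} \approx 43.46$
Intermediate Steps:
$w = -4$ ($w = 2 \left(\left(-59 + 4\right) + 53\right) = 2 \left(-55 + 53\right) = 2 \left(-2\right) = -4$)
$P = \frac{4}{5}$ ($P = \frac{\left(-1\right) \left(-4\right) 1}{5} = \frac{4 \cdot 1}{5} = \frac{1}{5} \cdot 4 = \frac{4}{5} \approx 0.8$)
$\sqrt{1888 + P} = \sqrt{1888 + \frac{4}{5}} = \sqrt{\frac{9444}{5}} = \frac{2 \sqrt{11805}}{5}$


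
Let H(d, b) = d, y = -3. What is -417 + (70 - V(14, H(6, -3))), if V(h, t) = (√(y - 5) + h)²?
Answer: -535 - 56*I*√2 ≈ -535.0 - 79.196*I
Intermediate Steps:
V(h, t) = (h + 2*I*√2)² (V(h, t) = (√(-3 - 5) + h)² = (√(-8) + h)² = (2*I*√2 + h)² = (h + 2*I*√2)²)
-417 + (70 - V(14, H(6, -3))) = -417 + (70 - (14 + 2*I*√2)²) = -347 - (14 + 2*I*√2)²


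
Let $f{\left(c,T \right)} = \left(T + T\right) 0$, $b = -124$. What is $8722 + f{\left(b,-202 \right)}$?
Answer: $8722$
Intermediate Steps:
$f{\left(c,T \right)} = 0$ ($f{\left(c,T \right)} = 2 T 0 = 0$)
$8722 + f{\left(b,-202 \right)} = 8722 + 0 = 8722$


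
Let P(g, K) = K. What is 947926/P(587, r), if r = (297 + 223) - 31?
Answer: 947926/489 ≈ 1938.5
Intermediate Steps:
r = 489 (r = 520 - 31 = 489)
947926/P(587, r) = 947926/489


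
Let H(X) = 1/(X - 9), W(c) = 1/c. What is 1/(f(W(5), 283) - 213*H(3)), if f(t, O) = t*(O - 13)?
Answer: 2/179 ≈ 0.011173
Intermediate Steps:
H(X) = 1/(-9 + X)
f(t, O) = t*(-13 + O)
1/(f(W(5), 283) - 213*H(3)) = 1/((-13 + 283)/5 - 213/(-9 + 3)) = 1/((⅕)*270 - 213/(-6)) = 1/(54 - 213*(-⅙)) = 1/(54 + 71/2) = 1/(179/2) = 2/179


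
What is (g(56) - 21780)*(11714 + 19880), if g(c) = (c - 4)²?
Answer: -602687144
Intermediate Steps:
g(c) = (-4 + c)²
(g(56) - 21780)*(11714 + 19880) = ((-4 + 56)² - 21780)*(11714 + 19880) = (52² - 21780)*31594 = (2704 - 21780)*31594 = -19076*31594 = -602687144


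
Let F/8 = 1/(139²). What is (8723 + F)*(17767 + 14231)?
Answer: 5392849837818/19321 ≈ 2.7912e+8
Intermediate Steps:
F = 8/19321 (F = 8/(139²) = 8/19321 ≈ 0.00041406)
(8723 + F)*(17767 + 14231) = (8723 + 8/19321)*(17767 + 14231) = (168537091/19321)*31998 = 5392849837818/19321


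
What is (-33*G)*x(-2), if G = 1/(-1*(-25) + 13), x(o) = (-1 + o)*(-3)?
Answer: -297/38 ≈ -7.8158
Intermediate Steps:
x(o) = 3 - 3*o
G = 1/38 (G = 1/(25 + 13) = 1/38 ≈ 0.026316)
(-33*G)*x(-2) = (-33*1/38)*(3 - 3*(-2)) = -33*(3 + 6)/38 = -33/38*9 = -297/38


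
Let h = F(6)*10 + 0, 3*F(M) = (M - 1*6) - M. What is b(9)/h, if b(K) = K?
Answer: -9/20 ≈ -0.45000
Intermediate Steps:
F(M) = -2 (F(M) = ((M - 1*6) - M)/3 = ((M - 6) - M)/3 = ((-6 + M) - M)/3 = (⅓)*(-6) = -2)
h = -20 (h = -2*10 + 0 = -20 + 0 = -20)
b(9)/h = 9/(-20) = 9*(-1/20) = -9/20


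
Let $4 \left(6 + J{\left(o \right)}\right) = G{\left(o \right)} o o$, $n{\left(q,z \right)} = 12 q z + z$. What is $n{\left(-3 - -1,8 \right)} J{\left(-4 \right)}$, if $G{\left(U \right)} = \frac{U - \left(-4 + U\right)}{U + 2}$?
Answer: $2576$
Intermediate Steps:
$G{\left(U \right)} = \frac{4}{2 + U}$
$n{\left(q,z \right)} = z + 12 q z$ ($n{\left(q,z \right)} = 12 q z + z = z + 12 q z$)
$J{\left(o \right)} = -6 + \frac{o^{2}}{2 + o}$ ($J{\left(o \right)} = -6 + \frac{\frac{4}{2 + o} o o}{4} = -6 + \frac{\frac{4 o}{2 + o} o}{4} = -6 + \frac{4 o^{2} \frac{1}{2 + o}}{4} = -6 + \frac{o^{2}}{2 + o}$)
$n{\left(-3 - -1,8 \right)} J{\left(-4 \right)} = 8 \left(1 + 12 \left(-3 - -1\right)\right) \frac{-12 + \left(-4\right)^{2} - -24}{2 - 4} = 8 \left(1 + 12 \left(-3 + 1\right)\right) \frac{-12 + 16 + 24}{-2} = 8 \left(1 + 12 \left(-2\right)\right) \left(\left(- \frac{1}{2}\right) 28\right) = 8 \left(1 - 24\right) \left(-14\right) = 8 \left(-23\right) \left(-14\right) = \left(-184\right) \left(-14\right) = 2576$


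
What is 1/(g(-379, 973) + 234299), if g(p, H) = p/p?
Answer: 1/234300 ≈ 4.2680e-6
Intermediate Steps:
g(p, H) = 1
1/(g(-379, 973) + 234299) = 1/(1 + 234299) = 1/234300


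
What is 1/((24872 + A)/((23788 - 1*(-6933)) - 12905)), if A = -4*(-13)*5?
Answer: 4454/6283 ≈ 0.70890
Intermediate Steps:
A = 260 (A = 52*5 = 260)
1/((24872 + A)/((23788 - 1*(-6933)) - 12905)) = 1/((24872 + 260)/((23788 - 1*(-6933)) - 12905)) = 1/(25132/((23788 + 6933) - 12905)) = 1/(25132/(30721 - 12905)) = 1/(25132/17816) = 1/(25132*(1/17816)) = 1/(6283/4454) = 4454/6283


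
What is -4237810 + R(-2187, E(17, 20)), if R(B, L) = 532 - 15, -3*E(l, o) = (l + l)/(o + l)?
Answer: -4237293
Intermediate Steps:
E(l, o) = -2*l/(3*(l + o)) (E(l, o) = -(l + l)/(3*(o + l)) = -2*l/(3*(l + o)))
R(B, L) = 517
-4237810 + R(-2187, E(17, 20)) = -4237810 + 517 = -4237293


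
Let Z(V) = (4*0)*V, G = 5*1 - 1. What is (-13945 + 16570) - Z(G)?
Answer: 2625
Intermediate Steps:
G = 4 (G = 5 - 1 = 4)
Z(V) = 0 (Z(V) = 0*V = 0)
(-13945 + 16570) - Z(G) = (-13945 + 16570) - 1*0 = 2625 + 0 = 2625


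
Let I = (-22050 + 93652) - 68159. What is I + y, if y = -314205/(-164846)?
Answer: 567878983/164846 ≈ 3444.9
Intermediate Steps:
I = 3443 (I = 71602 - 68159 = 3443)
y = 314205/164846 (y = -314205*(-1/164846) = 314205/164846 ≈ 1.9061)
I + y = 3443 + 314205/164846 = 567878983/164846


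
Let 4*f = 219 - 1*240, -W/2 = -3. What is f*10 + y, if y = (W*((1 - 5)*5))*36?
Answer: -8745/2 ≈ -4372.5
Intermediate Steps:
W = 6 (W = -2*(-3) = 6)
y = -4320 (y = (6*((1 - 5)*5))*36 = (6*(-4*5))*36 = (6*(-20))*36 = -120*36 = -4320)
f = -21/4 (f = (219 - 1*240)/4 = (219 - 240)/4 = (¼)*(-21) = -21/4 ≈ -5.2500)
f*10 + y = -21/4*10 - 4320 = -105/2 - 4320 = -8745/2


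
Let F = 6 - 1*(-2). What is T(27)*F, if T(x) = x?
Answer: 216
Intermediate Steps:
F = 8 (F = 6 + 2 = 8)
T(27)*F = 27*8 = 216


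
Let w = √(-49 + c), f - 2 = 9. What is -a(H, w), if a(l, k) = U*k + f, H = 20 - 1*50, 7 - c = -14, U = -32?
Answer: -11 + 64*I*√7 ≈ -11.0 + 169.33*I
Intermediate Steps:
c = 21 (c = 7 - 1*(-14) = 7 + 14 = 21)
f = 11 (f = 2 + 9 = 11)
w = 2*I*√7 (w = √(-49 + 21) = √(-28) = 2*I*√7 ≈ 5.2915*I)
H = -30 (H = 20 - 50 = -30)
a(l, k) = 11 - 32*k (a(l, k) = -32*k + 11 = 11 - 32*k)
-a(H, w) = -(11 - 64*I*√7) = -11 + 64*I*√7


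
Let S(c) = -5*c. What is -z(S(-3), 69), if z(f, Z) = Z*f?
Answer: -1035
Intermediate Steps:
-z(S(-3), 69) = -69*(-5*(-3)) = -69*15 = -1*1035 = -1035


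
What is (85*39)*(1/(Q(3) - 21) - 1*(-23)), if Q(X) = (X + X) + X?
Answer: 303875/4 ≈ 75969.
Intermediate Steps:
Q(X) = 3*X (Q(X) = 2*X + X = 3*X)
(85*39)*(1/(Q(3) - 21) - 1*(-23)) = (85*39)*(1/(3*3 - 21) - 1*(-23)) = 3315*(1/(9 - 21) + 23) = 3315*(1/(-12) + 23) = 3315*(-1/12 + 23) = 3315*(275/12) = 303875/4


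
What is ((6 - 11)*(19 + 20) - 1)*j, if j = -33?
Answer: 6468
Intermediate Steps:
((6 - 11)*(19 + 20) - 1)*j = ((6 - 11)*(19 + 20) - 1)*(-33) = (-5*39 - 1)*(-33) = (-195 - 1)*(-33) = -196*(-33) = 6468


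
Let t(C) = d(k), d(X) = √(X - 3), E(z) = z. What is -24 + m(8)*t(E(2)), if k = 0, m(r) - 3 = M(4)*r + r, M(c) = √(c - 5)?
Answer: -24 - √3*(8 - 11*I) ≈ -37.856 + 19.053*I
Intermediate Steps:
M(c) = √(-5 + c)
m(r) = 3 + r + I*r (m(r) = 3 + (√(-5 + 4)*r + r) = 3 + (√(-1)*r + r) = 3 + (I*r + r) = 3 + (r + I*r) = 3 + r + I*r)
d(X) = √(-3 + X)
t(C) = I*√3 (t(C) = √(-3 + 0) = √(-3) = I*√3)
-24 + m(8)*t(E(2)) = -24 + (3 + 8 + I*8)*(I*√3) = -24 + (3 + 8 + 8*I)*(I*√3) = -24 + (11 + 8*I)*(I*√3) = -24 + I*√3*(11 + 8*I)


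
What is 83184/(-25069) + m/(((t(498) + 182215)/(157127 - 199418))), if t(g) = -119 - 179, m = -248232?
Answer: 29239857311400/506719697 ≈ 57704.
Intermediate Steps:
t(g) = -298
83184/(-25069) + m/(((t(498) + 182215)/(157127 - 199418))) = 83184/(-25069) - 248232*(157127 - 199418)/(-298 + 182215) = 83184*(-1/25069) - 248232/(181917/(-42291)) = -83184/25069 - 248232/(181917*(-1/42291)) = -83184/25069 - 248232/(-20213/4699) = -83184/25069 - 248232*(-4699/20213) = -83184/25069 + 1166442168/20213 = 29239857311400/506719697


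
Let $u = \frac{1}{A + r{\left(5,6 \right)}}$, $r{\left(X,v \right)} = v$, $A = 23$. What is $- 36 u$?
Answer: $- \frac{36}{29} \approx -1.2414$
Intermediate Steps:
$u = \frac{1}{29}$ ($u = \frac{1}{23 + 6} = \frac{1}{29} \approx 0.034483$)
$- 36 u = \left(-36\right) \frac{1}{29} = - \frac{36}{29}$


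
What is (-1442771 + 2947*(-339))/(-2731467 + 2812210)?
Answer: -2441804/80743 ≈ -30.242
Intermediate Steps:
(-1442771 + 2947*(-339))/(-2731467 + 2812210) = (-1442771 - 999033)/80743 = -2441804*1/80743 = -2441804/80743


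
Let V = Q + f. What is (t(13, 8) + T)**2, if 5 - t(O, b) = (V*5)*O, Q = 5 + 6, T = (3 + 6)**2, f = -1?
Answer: 318096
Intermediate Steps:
T = 81 (T = 9**2 = 81)
Q = 11
V = 10 (V = 11 - 1 = 10)
t(O, b) = 5 - 50*O (t(O, b) = 5 - 10*5*O = 5 - 50*O)
(t(13, 8) + T)**2 = ((5 - 50*13) + 81)**2 = ((5 - 650) + 81)**2 = (-645 + 81)**2 = (-564)**2 = 318096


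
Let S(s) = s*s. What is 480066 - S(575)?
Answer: 149441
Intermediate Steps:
S(s) = s**2
480066 - S(575) = 480066 - 1*575**2 = 480066 - 1*330625 = 480066 - 330625 = 149441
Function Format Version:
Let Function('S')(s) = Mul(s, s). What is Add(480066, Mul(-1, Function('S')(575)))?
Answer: 149441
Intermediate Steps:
Function('S')(s) = Pow(s, 2)
Add(480066, Mul(-1, Function('S')(575))) = Add(480066, Mul(-1, Pow(575, 2))) = Add(480066, Mul(-1, 330625)) = Add(480066, -330625) = 149441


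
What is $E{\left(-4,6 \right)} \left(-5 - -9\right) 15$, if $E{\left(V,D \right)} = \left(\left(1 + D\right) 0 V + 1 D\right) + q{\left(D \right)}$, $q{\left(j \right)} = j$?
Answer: $720$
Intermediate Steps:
$E{\left(V,D \right)} = 2 D$ ($E{\left(V,D \right)} = \left(\left(1 + D\right) 0 V + 1 D\right) + D = \left(0 V + D\right) + D = \left(0 + D\right) + D = D + D = 2 D$)
$E{\left(-4,6 \right)} \left(-5 - -9\right) 15 = 2 \cdot 6 \left(-5 - -9\right) 15 = 12 \left(-5 + 9\right) 15 = 12 \cdot 4 \cdot 15 = 48 \cdot 15 = 720$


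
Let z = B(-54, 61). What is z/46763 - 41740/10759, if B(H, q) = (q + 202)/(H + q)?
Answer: -1951483389/503123117 ≈ -3.8787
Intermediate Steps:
B(H, q) = (202 + q)/(H + q)
z = 263/7 (z = (202 + 61)/(-54 + 61) = 263/7 ≈ 37.571)
z/46763 - 41740/10759 = (263/7)/46763 - 41740/10759 = (263/7)*(1/46763) - 41740*1/10759 = 263/327341 - 41740/10759 = -1951483389/503123117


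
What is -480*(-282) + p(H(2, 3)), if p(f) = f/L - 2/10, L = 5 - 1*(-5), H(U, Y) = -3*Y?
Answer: 1353589/10 ≈ 1.3536e+5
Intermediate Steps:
L = 10 (L = 5 + 5 = 10)
p(f) = -⅕ + f/10 (p(f) = f/10 - 2/10 = f*(⅒) - 2*⅒ = f/10 - ⅕ = -⅕ + f/10)
-480*(-282) + p(H(2, 3)) = -480*(-282) + (-⅕ + (-3*3)/10) = 135360 + (-⅕ + (⅒)*(-9)) = 135360 + (-⅕ - 9/10) = 135360 - 11/10 = 1353589/10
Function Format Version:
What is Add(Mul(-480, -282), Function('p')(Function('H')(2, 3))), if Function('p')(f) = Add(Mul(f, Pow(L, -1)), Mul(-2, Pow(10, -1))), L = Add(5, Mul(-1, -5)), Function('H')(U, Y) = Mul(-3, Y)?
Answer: Rational(1353589, 10) ≈ 1.3536e+5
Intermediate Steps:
L = 10 (L = Add(5, 5) = 10)
Function('p')(f) = Add(Rational(-1, 5), Mul(Rational(1, 10), f)) (Function('p')(f) = Add(Mul(f, Pow(10, -1)), Mul(-2, Pow(10, -1))) = Add(Mul(f, Rational(1, 10)), Mul(-2, Rational(1, 10))) = Add(Mul(Rational(1, 10), f), Rational(-1, 5)) = Add(Rational(-1, 5), Mul(Rational(1, 10), f)))
Add(Mul(-480, -282), Function('p')(Function('H')(2, 3))) = Add(Mul(-480, -282), Add(Rational(-1, 5), Mul(Rational(1, 10), Mul(-3, 3)))) = Add(135360, Add(Rational(-1, 5), Mul(Rational(1, 10), -9))) = Add(135360, Add(Rational(-1, 5), Rational(-9, 10))) = Add(135360, Rational(-11, 10)) = Rational(1353589, 10)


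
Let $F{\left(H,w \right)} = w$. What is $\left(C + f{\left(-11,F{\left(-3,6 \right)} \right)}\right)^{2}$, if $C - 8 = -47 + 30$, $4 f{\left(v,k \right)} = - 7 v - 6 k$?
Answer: $\frac{25}{16} \approx 1.5625$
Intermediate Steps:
$f{\left(v,k \right)} = - \frac{7 v}{4} - \frac{3 k}{2}$ ($f{\left(v,k \right)} = \frac{- 7 v - 6 k}{4} = - \frac{7 v}{4} - \frac{3 k}{2}$)
$C = -9$ ($C = 8 + \left(-47 + 30\right) = 8 - 17 = -9$)
$\left(C + f{\left(-11,F{\left(-3,6 \right)} \right)}\right)^{2} = \left(-9 - - \frac{41}{4}\right)^{2} = \left(-9 + \left(\frac{77}{4} - 9\right)\right)^{2} = \left(-9 + \frac{41}{4}\right)^{2} = \left(\frac{5}{4}\right)^{2} = \frac{25}{16}$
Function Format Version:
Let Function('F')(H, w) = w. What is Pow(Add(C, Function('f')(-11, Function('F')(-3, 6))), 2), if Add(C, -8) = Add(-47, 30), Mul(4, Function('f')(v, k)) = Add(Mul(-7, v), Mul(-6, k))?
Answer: Rational(25, 16) ≈ 1.5625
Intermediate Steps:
Function('f')(v, k) = Add(Mul(Rational(-7, 4), v), Mul(Rational(-3, 2), k)) (Function('f')(v, k) = Mul(Rational(1, 4), Add(Mul(-7, v), Mul(-6, k))) = Add(Mul(Rational(-7, 4), v), Mul(Rational(-3, 2), k)))
C = -9 (C = Add(8, Add(-47, 30)) = Add(8, -17) = -9)
Pow(Add(C, Function('f')(-11, Function('F')(-3, 6))), 2) = Pow(Add(-9, Add(Mul(Rational(-7, 4), -11), Mul(Rational(-3, 2), 6))), 2) = Pow(Add(-9, Add(Rational(77, 4), -9)), 2) = Pow(Add(-9, Rational(41, 4)), 2) = Pow(Rational(5, 4), 2) = Rational(25, 16)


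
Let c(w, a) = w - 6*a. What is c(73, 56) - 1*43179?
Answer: -43442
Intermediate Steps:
c(73, 56) - 1*43179 = (73 - 6*56) - 1*43179 = (73 - 336) - 43179 = -263 - 43179 = -43442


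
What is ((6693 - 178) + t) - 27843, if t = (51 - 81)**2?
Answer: -20428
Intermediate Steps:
t = 900 (t = (-30)**2 = 900)
((6693 - 178) + t) - 27843 = ((6693 - 178) + 900) - 27843 = (6515 + 900) - 27843 = 7415 - 27843 = -20428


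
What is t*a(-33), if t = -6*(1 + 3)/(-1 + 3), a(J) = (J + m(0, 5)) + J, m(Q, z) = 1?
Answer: 780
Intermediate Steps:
a(J) = 1 + 2*J (a(J) = (J + 1) + J = (1 + J) + J = 1 + 2*J)
t = -12 (t = -24/2 = -6*2 = -12)
t*a(-33) = -12*(1 + 2*(-33)) = -12*(1 - 66) = -12*(-65) = 780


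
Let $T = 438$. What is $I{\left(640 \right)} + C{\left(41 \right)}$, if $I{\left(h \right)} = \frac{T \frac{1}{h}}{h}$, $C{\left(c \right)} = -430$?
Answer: $- \frac{88063781}{204800} \approx -430.0$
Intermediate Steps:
$I{\left(h \right)} = \frac{438}{h^{2}}$ ($I{\left(h \right)} = \frac{438 \frac{1}{h}}{h} = \frac{438}{h^{2}}$)
$I{\left(640 \right)} + C{\left(41 \right)} = \frac{438}{409600} - 430 = 438 \cdot \frac{1}{409600} - 430 = \frac{219}{204800} - 430 = - \frac{88063781}{204800}$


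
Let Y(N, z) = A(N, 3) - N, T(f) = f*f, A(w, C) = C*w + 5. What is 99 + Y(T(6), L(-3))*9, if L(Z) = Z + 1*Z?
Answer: 792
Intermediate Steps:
A(w, C) = 5 + C*w
T(f) = f²
L(Z) = 2*Z (L(Z) = Z + Z = 2*Z)
Y(N, z) = 5 + 2*N (Y(N, z) = (5 + 3*N) - N = 5 + 2*N)
99 + Y(T(6), L(-3))*9 = 99 + (5 + 2*6²)*9 = 99 + (5 + 2*36)*9 = 99 + (5 + 72)*9 = 99 + 77*9 = 99 + 693 = 792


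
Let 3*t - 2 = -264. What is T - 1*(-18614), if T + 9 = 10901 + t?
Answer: 88256/3 ≈ 29419.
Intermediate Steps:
t = -262/3 (t = 2/3 + (1/3)*(-264) = 2/3 - 88 = -262/3 ≈ -87.333)
T = 32414/3 (T = -9 + (10901 - 262/3) = -9 + 32441/3 = 32414/3 ≈ 10805.)
T - 1*(-18614) = 32414/3 - 1*(-18614) = 32414/3 + 18614 = 88256/3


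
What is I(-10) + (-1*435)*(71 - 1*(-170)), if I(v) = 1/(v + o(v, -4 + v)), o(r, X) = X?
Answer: -2516041/24 ≈ -1.0484e+5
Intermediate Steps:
I(v) = 1/(-4 + 2*v) (I(v) = 1/(v + (-4 + v)) = 1/(-4 + 2*v))
I(-10) + (-1*435)*(71 - 1*(-170)) = 1/(2*(-2 - 10)) + (-1*435)*(71 - 1*(-170)) = (1/2)/(-12) - 435*(71 + 170) = (1/2)*(-1/12) - 435*241 = -1/24 - 104835 = -2516041/24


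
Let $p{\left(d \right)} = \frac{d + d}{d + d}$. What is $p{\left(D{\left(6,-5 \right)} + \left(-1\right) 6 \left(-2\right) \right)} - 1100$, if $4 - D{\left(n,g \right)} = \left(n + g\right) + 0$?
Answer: $-1099$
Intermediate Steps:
$D{\left(n,g \right)} = 4 - g - n$ ($D{\left(n,g \right)} = 4 - \left(\left(n + g\right) + 0\right) = 4 - \left(\left(g + n\right) + 0\right) = 4 - \left(g + n\right) = 4 - g - n$)
$p{\left(d \right)} = 1$ ($p{\left(d \right)} = \frac{2 d}{2 d} = 2 d \frac{1}{2 d} = 1$)
$p{\left(D{\left(6,-5 \right)} + \left(-1\right) 6 \left(-2\right) \right)} - 1100 = 1 - 1100 = -1099$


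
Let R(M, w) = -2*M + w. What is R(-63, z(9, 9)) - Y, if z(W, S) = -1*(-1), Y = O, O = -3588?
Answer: 3715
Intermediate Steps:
Y = -3588
z(W, S) = 1
R(M, w) = w - 2*M
R(-63, z(9, 9)) - Y = (1 - 2*(-63)) - 1*(-3588) = (1 + 126) + 3588 = 127 + 3588 = 3715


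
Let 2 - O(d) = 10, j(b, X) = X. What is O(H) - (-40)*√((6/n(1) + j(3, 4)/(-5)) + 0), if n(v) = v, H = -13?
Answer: -8 + 8*√130 ≈ 83.214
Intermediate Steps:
O(d) = -8 (O(d) = 2 - 1*10 = 2 - 10 = -8)
O(H) - (-40)*√((6/n(1) + j(3, 4)/(-5)) + 0) = -8 - (-40)*√((6/1 + 4/(-5)) + 0) = -8 - (-40)*√((6*1 + 4*(-⅕)) + 0) = -8 - (-40)*√((6 - ⅘) + 0) = -8 - (-40)*√(26/5 + 0) = -8 - (-40)*√(26/5) = -8 - (-40)*√130/5 = -8 - (-8)*√130 = -8 + 8*√130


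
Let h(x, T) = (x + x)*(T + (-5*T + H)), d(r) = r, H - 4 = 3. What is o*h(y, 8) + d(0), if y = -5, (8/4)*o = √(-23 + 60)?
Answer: 125*√37 ≈ 760.35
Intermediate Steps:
H = 7 (H = 4 + 3 = 7)
o = √37/2 (o = √(-23 + 60)/2 = √37/2 ≈ 3.0414)
h(x, T) = 2*x*(7 - 4*T) (h(x, T) = (x + x)*(T + (-5*T + 7)) = (2*x)*(T + (7 - 5*T)) = (2*x)*(7 - 4*T) = 2*x*(7 - 4*T))
o*h(y, 8) + d(0) = (√37/2)*(2*(-5)*(7 - 4*8)) + 0 = (√37/2)*(2*(-5)*(7 - 32)) + 0 = (√37/2)*(2*(-5)*(-25)) + 0 = (√37/2)*250 + 0 = 125*√37 + 0 = 125*√37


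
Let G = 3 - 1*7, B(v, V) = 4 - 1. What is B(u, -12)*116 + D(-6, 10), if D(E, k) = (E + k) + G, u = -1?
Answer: 348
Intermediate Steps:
B(v, V) = 3
G = -4 (G = 3 - 7 = -4)
D(E, k) = -4 + E + k (D(E, k) = (E + k) - 4 = -4 + E + k)
B(u, -12)*116 + D(-6, 10) = 3*116 + (-4 - 6 + 10) = 348 + 0 = 348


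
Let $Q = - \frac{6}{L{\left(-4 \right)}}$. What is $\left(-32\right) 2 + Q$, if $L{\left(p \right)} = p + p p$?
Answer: $- \frac{129}{2} \approx -64.5$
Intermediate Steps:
$L{\left(p \right)} = p + p^{2}$
$Q = - \frac{1}{2}$ ($Q = - \frac{6}{\left(-4\right) \left(1 - 4\right)} = - \frac{6}{\left(-4\right) \left(-3\right)} = - \frac{6}{12} = \left(-6\right) \frac{1}{12} = - \frac{1}{2} \approx -0.5$)
$\left(-32\right) 2 + Q = \left(-32\right) 2 - \frac{1}{2} = -64 - \frac{1}{2} = - \frac{129}{2}$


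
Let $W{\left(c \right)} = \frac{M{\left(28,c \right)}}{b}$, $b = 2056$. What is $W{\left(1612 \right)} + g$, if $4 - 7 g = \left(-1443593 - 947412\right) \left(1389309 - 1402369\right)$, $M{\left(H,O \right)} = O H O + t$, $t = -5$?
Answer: $- \frac{64201226693987}{14392} \approx -4.4609 \cdot 10^{9}$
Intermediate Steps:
$M{\left(H,O \right)} = -5 + H O^{2}$ ($M{\left(H,O \right)} = O H O - 5 = H O O - 5 = H O^{2} - 5 = -5 + H O^{2}$)
$W{\left(c \right)} = - \frac{5}{2056} + \frac{7 c^{2}}{514}$ ($W{\left(c \right)} = \frac{-5 + 28 c^{2}}{2056} = \left(-5 + 28 c^{2}\right) \frac{1}{2056} = - \frac{5}{2056} + \frac{7 c^{2}}{514}$)
$g = - \frac{31226525296}{7}$ ($g = \frac{4}{7} - \frac{\left(-1443593 - 947412\right) \left(1389309 - 1402369\right)}{7} = \frac{4}{7} - \frac{\left(-2391005\right) \left(-13060\right)}{7} = \frac{4}{7} - \frac{31226525300}{7} = - \frac{31226525296}{7} \approx -4.4609 \cdot 10^{9}$)
$W{\left(1612 \right)} + g = \left(- \frac{5}{2056} + \frac{7 \cdot 1612^{2}}{514}\right) - \frac{31226525296}{7} = \left(- \frac{5}{2056} + \frac{7}{514} \cdot 2598544\right) - \frac{31226525296}{7} = \left(- \frac{5}{2056} + \frac{9094904}{257}\right) - \frac{31226525296}{7} = \frac{72759227}{2056} - \frac{31226525296}{7} = - \frac{64201226693987}{14392}$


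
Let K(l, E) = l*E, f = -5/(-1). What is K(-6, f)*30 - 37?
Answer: -937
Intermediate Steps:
f = 5 (f = -5*(-1) = 5)
K(l, E) = E*l
K(-6, f)*30 - 37 = (5*(-6))*30 - 37 = -30*30 - 37 = -900 - 37 = -937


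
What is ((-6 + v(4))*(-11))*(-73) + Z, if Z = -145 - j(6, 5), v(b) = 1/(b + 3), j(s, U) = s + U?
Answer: -34015/7 ≈ -4859.3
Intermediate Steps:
j(s, U) = U + s
v(b) = 1/(3 + b)
Z = -156 (Z = -145 - (5 + 6) = -145 - 1*11 = -145 - 11 = -156)
((-6 + v(4))*(-11))*(-73) + Z = ((-6 + 1/(3 + 4))*(-11))*(-73) - 156 = ((-6 + 1/7)*(-11))*(-73) - 156 = -41/7*(-11)*(-73) - 156 = (451/7)*(-73) - 156 = -32923/7 - 156 = -34015/7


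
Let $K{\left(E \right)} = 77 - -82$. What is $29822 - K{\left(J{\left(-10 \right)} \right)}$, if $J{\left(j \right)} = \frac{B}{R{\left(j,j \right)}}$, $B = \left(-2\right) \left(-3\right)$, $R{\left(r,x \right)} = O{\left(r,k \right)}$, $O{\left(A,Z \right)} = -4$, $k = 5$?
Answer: $29663$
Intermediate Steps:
$R{\left(r,x \right)} = -4$
$B = 6$
$J{\left(j \right)} = - \frac{3}{2}$ ($J{\left(j \right)} = \frac{6}{-4} = 6 \left(- \frac{1}{4}\right) = - \frac{3}{2}$)
$K{\left(E \right)} = 159$ ($K{\left(E \right)} = 77 + 82 = 159$)
$29822 - K{\left(J{\left(-10 \right)} \right)} = 29822 - 159 = 29663$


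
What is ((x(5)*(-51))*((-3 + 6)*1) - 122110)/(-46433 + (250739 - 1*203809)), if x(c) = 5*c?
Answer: -125935/497 ≈ -253.39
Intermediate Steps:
((x(5)*(-51))*((-3 + 6)*1) - 122110)/(-46433 + (250739 - 1*203809)) = (((5*5)*(-51))*((-3 + 6)*1) - 122110)/(-46433 + (250739 - 1*203809)) = ((25*(-51))*(3*1) - 122110)/(-46433 + (250739 - 203809)) = (-1275*3 - 122110)/(-46433 + 46930) = (-3825 - 122110)/497 = -125935*1/497 = -125935/497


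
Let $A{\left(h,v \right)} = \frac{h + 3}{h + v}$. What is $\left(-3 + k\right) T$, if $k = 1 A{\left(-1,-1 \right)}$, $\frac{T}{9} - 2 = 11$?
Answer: $-468$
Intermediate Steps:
$T = 117$ ($T = 18 + 9 \cdot 11 = 18 + 99 = 117$)
$A{\left(h,v \right)} = \frac{3 + h}{h + v}$
$k = -1$ ($k = 1 \frac{3 - 1}{-1 - 1} = 1 \frac{1}{-2} \cdot 2 = 1 \left(\left(- \frac{1}{2}\right) 2\right) = 1 \left(-1\right) = -1$)
$\left(-3 + k\right) T = \left(-3 - 1\right) 117 = \left(-4\right) 117 = -468$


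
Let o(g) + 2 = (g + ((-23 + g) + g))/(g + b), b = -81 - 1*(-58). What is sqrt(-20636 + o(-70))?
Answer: I*sqrt(178476393)/93 ≈ 143.65*I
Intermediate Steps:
b = -23 (b = -81 + 58 = -23)
o(g) = -2 + (-23 + 3*g)/(-23 + g) (o(g) = -2 + (g + ((-23 + g) + g))/(g - 23) = -2 + (g + (-23 + 2*g))/(-23 + g) = -2 + (-23 + 3*g)/(-23 + g))
sqrt(-20636 + o(-70)) = sqrt(-20636 + (23 - 70)/(-23 - 70)) = sqrt(-20636 - 47/(-93)) = sqrt(-20636 - 1/93*(-47)) = sqrt(-20636 + 47/93) = sqrt(-1919101/93) = I*sqrt(178476393)/93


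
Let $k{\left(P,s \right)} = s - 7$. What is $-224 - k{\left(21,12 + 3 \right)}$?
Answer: $-232$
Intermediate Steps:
$k{\left(P,s \right)} = -7 + s$
$-224 - k{\left(21,12 + 3 \right)} = -224 - \left(-7 + \left(12 + 3\right)\right) = -224 - \left(-7 + 15\right) = -224 - 8 = -232$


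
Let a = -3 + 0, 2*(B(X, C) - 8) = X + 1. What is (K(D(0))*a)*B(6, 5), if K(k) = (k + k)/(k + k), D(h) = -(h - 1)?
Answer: -69/2 ≈ -34.500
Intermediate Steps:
B(X, C) = 17/2 + X/2 (B(X, C) = 8 + (X + 1)/2 = 8 + (1 + X)/2 = 8 + (1/2 + X/2) = 17/2 + X/2)
D(h) = 1 - h (D(h) = -(-1 + h) = 1 - h)
a = -3
K(k) = 1 (K(k) = (2*k)/((2*k)) = (2*k)*(1/(2*k)) = 1)
(K(D(0))*a)*B(6, 5) = (1*(-3))*(17/2 + (1/2)*6) = -3*(17/2 + 3) = -3*23/2 = -69/2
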